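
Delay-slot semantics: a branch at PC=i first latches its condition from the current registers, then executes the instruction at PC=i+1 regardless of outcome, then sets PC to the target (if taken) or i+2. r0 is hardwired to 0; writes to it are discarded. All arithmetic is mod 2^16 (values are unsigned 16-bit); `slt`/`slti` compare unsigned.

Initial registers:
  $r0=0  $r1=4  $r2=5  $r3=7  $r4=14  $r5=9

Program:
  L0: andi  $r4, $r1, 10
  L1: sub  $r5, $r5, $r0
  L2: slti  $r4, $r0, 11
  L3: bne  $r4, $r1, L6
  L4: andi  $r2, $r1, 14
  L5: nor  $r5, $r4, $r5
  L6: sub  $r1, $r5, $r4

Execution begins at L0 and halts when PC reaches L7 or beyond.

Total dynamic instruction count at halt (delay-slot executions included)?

6

  step pc=0: andi  $r4, $r1, 10  regs=(0,4,5,7,0,9)
  step pc=1: sub  $r5, $r5, $r0  regs=(0,4,5,7,0,9)
  step pc=2: slti  $r4, $r0, 11  regs=(0,4,5,7,1,9)
  step pc=3: bne  $r4, $r1, L6  cond=T  regs=(0,4,5,7,1,9)
  step pc=4: andi  $r2, $r1, 14  regs=(0,4,4,7,1,9)
  step pc=6: sub  $r1, $r5, $r4  regs=(0,8,4,7,1,9)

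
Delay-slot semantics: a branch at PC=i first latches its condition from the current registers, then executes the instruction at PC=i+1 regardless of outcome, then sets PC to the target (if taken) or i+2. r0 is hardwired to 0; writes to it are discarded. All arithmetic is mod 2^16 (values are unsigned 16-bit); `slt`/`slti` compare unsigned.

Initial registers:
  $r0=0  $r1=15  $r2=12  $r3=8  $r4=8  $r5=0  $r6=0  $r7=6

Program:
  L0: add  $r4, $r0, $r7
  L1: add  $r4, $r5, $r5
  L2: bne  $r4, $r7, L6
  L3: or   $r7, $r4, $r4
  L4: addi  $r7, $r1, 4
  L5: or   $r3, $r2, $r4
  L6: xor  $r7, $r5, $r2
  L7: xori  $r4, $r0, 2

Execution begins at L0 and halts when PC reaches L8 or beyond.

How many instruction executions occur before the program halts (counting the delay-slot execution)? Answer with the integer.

#0 add  $r4, $r0, $r7 ; 0/15/12/8/6/0/0/6
#1 add  $r4, $r5, $r5 ; 0/15/12/8/0/0/0/6
#2 bne  $r4, $r7, L6 ; 0/15/12/8/0/0/0/6 ; →target
#3 or   $r7, $r4, $r4 ; 0/15/12/8/0/0/0/0
#6 xor  $r7, $r5, $r2 ; 0/15/12/8/0/0/0/12
#7 xori  $r4, $r0, 2 ; 0/15/12/8/2/0/0/12

6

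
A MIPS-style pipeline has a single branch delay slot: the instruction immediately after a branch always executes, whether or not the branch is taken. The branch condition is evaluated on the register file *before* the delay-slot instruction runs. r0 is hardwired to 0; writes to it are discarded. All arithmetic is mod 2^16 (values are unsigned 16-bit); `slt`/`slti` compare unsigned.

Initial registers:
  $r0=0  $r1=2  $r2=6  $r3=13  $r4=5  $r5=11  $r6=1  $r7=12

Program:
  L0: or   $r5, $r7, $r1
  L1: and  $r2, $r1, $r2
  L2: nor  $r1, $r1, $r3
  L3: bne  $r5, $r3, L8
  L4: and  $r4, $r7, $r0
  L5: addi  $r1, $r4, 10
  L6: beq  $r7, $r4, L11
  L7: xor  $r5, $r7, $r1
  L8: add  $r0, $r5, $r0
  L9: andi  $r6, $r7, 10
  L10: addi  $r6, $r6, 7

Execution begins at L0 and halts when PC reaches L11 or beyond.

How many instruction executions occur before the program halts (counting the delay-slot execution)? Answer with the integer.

8

#0 or   $r5, $r7, $r1 ; 0/2/6/13/5/14/1/12
#1 and  $r2, $r1, $r2 ; 0/2/2/13/5/14/1/12
#2 nor  $r1, $r1, $r3 ; 0/65520/2/13/5/14/1/12
#3 bne  $r5, $r3, L8 ; 0/65520/2/13/5/14/1/12 ; →target
#4 and  $r4, $r7, $r0 ; 0/65520/2/13/0/14/1/12
#8 add  $r0, $r5, $r0 ; 0/65520/2/13/0/14/1/12
#9 andi  $r6, $r7, 10 ; 0/65520/2/13/0/14/8/12
#10 addi  $r6, $r6, 7 ; 0/65520/2/13/0/14/15/12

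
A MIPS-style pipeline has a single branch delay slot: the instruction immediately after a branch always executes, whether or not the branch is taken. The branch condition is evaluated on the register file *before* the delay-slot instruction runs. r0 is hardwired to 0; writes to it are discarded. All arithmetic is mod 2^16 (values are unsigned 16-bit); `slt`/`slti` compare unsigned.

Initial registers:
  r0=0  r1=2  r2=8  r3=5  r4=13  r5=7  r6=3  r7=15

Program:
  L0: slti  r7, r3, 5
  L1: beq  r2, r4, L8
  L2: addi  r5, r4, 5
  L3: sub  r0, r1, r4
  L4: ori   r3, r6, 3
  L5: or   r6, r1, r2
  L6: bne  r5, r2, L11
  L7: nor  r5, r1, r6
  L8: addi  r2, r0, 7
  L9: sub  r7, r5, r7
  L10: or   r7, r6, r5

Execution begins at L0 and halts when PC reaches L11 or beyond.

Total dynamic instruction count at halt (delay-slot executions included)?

#0 slti  r7, r3, 5 ; 0/2/8/5/13/7/3/0
#1 beq  r2, r4, L8 ; 0/2/8/5/13/7/3/0 ; →fallthru
#2 addi  r5, r4, 5 ; 0/2/8/5/13/18/3/0
#3 sub  r0, r1, r4 ; 0/2/8/5/13/18/3/0
#4 ori   r3, r6, 3 ; 0/2/8/3/13/18/3/0
#5 or   r6, r1, r2 ; 0/2/8/3/13/18/10/0
#6 bne  r5, r2, L11 ; 0/2/8/3/13/18/10/0 ; →target
#7 nor  r5, r1, r6 ; 0/2/8/3/13/65525/10/0

8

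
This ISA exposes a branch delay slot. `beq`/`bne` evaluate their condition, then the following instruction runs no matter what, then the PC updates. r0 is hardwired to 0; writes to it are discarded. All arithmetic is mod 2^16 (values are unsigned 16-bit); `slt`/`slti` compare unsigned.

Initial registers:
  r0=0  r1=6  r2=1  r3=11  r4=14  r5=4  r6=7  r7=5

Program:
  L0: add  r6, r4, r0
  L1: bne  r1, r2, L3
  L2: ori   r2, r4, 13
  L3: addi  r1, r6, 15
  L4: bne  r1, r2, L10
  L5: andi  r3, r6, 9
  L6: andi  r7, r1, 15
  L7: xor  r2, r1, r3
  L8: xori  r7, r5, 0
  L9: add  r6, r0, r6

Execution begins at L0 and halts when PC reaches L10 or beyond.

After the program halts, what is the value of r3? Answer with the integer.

8

#0 add  r6, r4, r0 ; 0/6/1/11/14/4/14/5
#1 bne  r1, r2, L3 ; 0/6/1/11/14/4/14/5 ; →target
#2 ori   r2, r4, 13 ; 0/6/15/11/14/4/14/5
#3 addi  r1, r6, 15 ; 0/29/15/11/14/4/14/5
#4 bne  r1, r2, L10 ; 0/29/15/11/14/4/14/5 ; →target
#5 andi  r3, r6, 9 ; 0/29/15/8/14/4/14/5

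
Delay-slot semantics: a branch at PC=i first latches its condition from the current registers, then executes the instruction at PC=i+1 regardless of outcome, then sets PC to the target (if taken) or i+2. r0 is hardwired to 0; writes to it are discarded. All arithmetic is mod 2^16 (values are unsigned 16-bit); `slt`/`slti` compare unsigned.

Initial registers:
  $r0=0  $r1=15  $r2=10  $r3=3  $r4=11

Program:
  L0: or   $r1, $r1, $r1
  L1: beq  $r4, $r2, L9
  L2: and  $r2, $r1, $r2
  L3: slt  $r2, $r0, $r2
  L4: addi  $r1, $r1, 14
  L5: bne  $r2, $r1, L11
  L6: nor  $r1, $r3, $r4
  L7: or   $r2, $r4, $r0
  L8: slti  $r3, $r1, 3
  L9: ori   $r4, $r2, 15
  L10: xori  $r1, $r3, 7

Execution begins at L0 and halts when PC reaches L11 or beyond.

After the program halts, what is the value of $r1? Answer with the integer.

65524

#0 or   $r1, $r1, $r1 ; 0/15/10/3/11
#1 beq  $r4, $r2, L9 ; 0/15/10/3/11 ; →fallthru
#2 and  $r2, $r1, $r2 ; 0/15/10/3/11
#3 slt  $r2, $r0, $r2 ; 0/15/1/3/11
#4 addi  $r1, $r1, 14 ; 0/29/1/3/11
#5 bne  $r2, $r1, L11 ; 0/29/1/3/11 ; →target
#6 nor  $r1, $r3, $r4 ; 0/65524/1/3/11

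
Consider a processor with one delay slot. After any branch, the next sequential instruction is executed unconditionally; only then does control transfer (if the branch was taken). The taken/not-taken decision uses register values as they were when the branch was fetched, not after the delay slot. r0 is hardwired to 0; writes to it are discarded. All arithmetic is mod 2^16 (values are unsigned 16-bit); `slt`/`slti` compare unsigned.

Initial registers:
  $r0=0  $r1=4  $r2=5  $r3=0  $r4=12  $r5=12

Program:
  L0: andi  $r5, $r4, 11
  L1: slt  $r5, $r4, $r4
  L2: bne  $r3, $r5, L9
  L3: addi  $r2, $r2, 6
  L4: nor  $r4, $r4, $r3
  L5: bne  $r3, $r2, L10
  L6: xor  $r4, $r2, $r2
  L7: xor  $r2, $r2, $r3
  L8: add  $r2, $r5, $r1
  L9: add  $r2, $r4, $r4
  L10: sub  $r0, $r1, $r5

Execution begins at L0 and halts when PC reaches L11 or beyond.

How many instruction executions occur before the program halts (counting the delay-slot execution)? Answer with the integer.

#0 andi  $r5, $r4, 11 ; 0/4/5/0/12/8
#1 slt  $r5, $r4, $r4 ; 0/4/5/0/12/0
#2 bne  $r3, $r5, L9 ; 0/4/5/0/12/0 ; →fallthru
#3 addi  $r2, $r2, 6 ; 0/4/11/0/12/0
#4 nor  $r4, $r4, $r3 ; 0/4/11/0/65523/0
#5 bne  $r3, $r2, L10 ; 0/4/11/0/65523/0 ; →target
#6 xor  $r4, $r2, $r2 ; 0/4/11/0/0/0
#10 sub  $r0, $r1, $r5 ; 0/4/11/0/0/0

8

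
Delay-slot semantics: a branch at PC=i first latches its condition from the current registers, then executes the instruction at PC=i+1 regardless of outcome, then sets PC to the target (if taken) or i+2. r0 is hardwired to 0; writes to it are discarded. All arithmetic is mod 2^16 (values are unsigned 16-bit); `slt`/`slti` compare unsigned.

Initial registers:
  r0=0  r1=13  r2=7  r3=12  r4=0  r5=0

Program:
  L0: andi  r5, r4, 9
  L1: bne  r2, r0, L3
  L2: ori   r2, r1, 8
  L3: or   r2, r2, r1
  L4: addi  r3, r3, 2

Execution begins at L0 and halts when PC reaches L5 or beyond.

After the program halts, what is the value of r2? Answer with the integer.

#0 andi  r5, r4, 9 ; 0/13/7/12/0/0
#1 bne  r2, r0, L3 ; 0/13/7/12/0/0 ; →target
#2 ori   r2, r1, 8 ; 0/13/13/12/0/0
#3 or   r2, r2, r1 ; 0/13/13/12/0/0
#4 addi  r3, r3, 2 ; 0/13/13/14/0/0

13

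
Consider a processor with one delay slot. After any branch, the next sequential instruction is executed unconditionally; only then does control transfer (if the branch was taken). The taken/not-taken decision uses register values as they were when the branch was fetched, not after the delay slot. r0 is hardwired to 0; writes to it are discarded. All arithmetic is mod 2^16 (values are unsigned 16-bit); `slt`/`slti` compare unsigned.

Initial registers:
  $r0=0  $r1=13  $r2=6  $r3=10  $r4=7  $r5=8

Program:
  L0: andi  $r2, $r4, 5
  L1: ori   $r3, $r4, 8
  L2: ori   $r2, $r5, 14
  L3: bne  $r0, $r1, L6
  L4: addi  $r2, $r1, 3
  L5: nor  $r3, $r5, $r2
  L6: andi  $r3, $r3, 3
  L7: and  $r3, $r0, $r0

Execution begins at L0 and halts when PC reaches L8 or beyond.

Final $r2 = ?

#0 andi  $r2, $r4, 5 ; 0/13/5/10/7/8
#1 ori   $r3, $r4, 8 ; 0/13/5/15/7/8
#2 ori   $r2, $r5, 14 ; 0/13/14/15/7/8
#3 bne  $r0, $r1, L6 ; 0/13/14/15/7/8 ; →target
#4 addi  $r2, $r1, 3 ; 0/13/16/15/7/8
#6 andi  $r3, $r3, 3 ; 0/13/16/3/7/8
#7 and  $r3, $r0, $r0 ; 0/13/16/0/7/8

16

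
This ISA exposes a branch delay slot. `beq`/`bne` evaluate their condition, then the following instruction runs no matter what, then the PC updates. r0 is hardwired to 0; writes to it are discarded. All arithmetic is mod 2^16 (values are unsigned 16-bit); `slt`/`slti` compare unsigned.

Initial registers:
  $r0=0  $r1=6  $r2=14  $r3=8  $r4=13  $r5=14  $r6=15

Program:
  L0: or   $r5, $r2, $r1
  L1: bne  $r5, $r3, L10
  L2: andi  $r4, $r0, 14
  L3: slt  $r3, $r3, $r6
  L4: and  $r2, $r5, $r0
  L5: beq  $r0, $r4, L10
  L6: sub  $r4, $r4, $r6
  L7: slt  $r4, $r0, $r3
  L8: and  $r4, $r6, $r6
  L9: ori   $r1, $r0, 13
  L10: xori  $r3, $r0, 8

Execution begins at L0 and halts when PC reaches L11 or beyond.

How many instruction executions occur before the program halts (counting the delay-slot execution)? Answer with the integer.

4

#0 or   $r5, $r2, $r1 ; 0/6/14/8/13/14/15
#1 bne  $r5, $r3, L10 ; 0/6/14/8/13/14/15 ; →target
#2 andi  $r4, $r0, 14 ; 0/6/14/8/0/14/15
#10 xori  $r3, $r0, 8 ; 0/6/14/8/0/14/15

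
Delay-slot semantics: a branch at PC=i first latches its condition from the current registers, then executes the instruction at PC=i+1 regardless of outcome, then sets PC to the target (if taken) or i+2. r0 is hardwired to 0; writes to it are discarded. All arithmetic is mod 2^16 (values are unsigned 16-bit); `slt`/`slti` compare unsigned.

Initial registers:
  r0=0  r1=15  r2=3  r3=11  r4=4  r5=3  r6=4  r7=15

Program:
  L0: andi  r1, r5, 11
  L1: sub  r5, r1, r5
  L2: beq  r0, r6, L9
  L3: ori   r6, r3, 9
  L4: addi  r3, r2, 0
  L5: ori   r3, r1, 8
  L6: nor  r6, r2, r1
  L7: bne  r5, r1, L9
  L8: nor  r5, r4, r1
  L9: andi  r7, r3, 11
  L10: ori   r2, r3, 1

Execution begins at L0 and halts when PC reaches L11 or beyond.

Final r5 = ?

#0 andi  r1, r5, 11 ; 0/3/3/11/4/3/4/15
#1 sub  r5, r1, r5 ; 0/3/3/11/4/0/4/15
#2 beq  r0, r6, L9 ; 0/3/3/11/4/0/4/15 ; →fallthru
#3 ori   r6, r3, 9 ; 0/3/3/11/4/0/11/15
#4 addi  r3, r2, 0 ; 0/3/3/3/4/0/11/15
#5 ori   r3, r1, 8 ; 0/3/3/11/4/0/11/15
#6 nor  r6, r2, r1 ; 0/3/3/11/4/0/65532/15
#7 bne  r5, r1, L9 ; 0/3/3/11/4/0/65532/15 ; →target
#8 nor  r5, r4, r1 ; 0/3/3/11/4/65528/65532/15
#9 andi  r7, r3, 11 ; 0/3/3/11/4/65528/65532/11
#10 ori   r2, r3, 1 ; 0/3/11/11/4/65528/65532/11

65528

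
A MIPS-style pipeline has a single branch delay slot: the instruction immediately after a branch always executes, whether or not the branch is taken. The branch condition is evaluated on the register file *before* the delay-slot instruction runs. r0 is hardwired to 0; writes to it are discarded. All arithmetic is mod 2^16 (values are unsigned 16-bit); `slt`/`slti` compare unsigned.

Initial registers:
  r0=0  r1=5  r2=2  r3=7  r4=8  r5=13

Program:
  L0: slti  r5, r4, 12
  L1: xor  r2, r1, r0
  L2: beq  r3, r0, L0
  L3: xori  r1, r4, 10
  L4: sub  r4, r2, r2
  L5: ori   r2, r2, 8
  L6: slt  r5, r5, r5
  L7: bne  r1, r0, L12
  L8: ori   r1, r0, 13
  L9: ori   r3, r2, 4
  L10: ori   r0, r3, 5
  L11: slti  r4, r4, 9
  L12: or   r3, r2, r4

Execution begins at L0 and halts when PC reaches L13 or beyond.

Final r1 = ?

13

PC=0  slti  r5, r4, 12       | r0=0 r1=5 r2=2 r3=7 r4=8 r5=1
PC=1  xor  r2, r1, r0        | r0=0 r1=5 r2=5 r3=7 r4=8 r5=1
PC=2  beq  r3, r0, L0        | r0=0 r1=5 r2=5 r3=7 r4=8 r5=1  [not taken]
PC=3  xori  r1, r4, 10       | r0=0 r1=2 r2=5 r3=7 r4=8 r5=1
PC=4  sub  r4, r2, r2        | r0=0 r1=2 r2=5 r3=7 r4=0 r5=1
PC=5  ori   r2, r2, 8        | r0=0 r1=2 r2=13 r3=7 r4=0 r5=1
PC=6  slt  r5, r5, r5        | r0=0 r1=2 r2=13 r3=7 r4=0 r5=0
PC=7  bne  r1, r0, L12       | r0=0 r1=2 r2=13 r3=7 r4=0 r5=0  [TAKEN]
PC=8  ori   r1, r0, 13       | r0=0 r1=13 r2=13 r3=7 r4=0 r5=0
PC=12 or   r3, r2, r4        | r0=0 r1=13 r2=13 r3=13 r4=0 r5=0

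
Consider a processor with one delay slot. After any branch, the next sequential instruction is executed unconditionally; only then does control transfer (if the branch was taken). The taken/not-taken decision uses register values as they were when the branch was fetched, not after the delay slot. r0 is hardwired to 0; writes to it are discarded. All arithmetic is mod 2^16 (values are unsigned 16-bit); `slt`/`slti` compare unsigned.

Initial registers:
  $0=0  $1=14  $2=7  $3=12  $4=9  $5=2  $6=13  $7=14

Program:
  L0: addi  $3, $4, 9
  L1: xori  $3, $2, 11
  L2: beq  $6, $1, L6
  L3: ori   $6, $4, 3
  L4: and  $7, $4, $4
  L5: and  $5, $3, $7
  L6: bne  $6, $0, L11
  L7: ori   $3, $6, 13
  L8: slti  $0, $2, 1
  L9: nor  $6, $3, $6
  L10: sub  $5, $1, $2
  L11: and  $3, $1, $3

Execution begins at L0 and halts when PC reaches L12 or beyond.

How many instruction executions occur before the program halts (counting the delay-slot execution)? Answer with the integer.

  step pc=0: addi  $3, $4, 9  regs=(0,14,7,18,9,2,13,14)
  step pc=1: xori  $3, $2, 11  regs=(0,14,7,12,9,2,13,14)
  step pc=2: beq  $6, $1, L6  cond=F  regs=(0,14,7,12,9,2,13,14)
  step pc=3: ori   $6, $4, 3  regs=(0,14,7,12,9,2,11,14)
  step pc=4: and  $7, $4, $4  regs=(0,14,7,12,9,2,11,9)
  step pc=5: and  $5, $3, $7  regs=(0,14,7,12,9,8,11,9)
  step pc=6: bne  $6, $0, L11  cond=T  regs=(0,14,7,12,9,8,11,9)
  step pc=7: ori   $3, $6, 13  regs=(0,14,7,15,9,8,11,9)
  step pc=11: and  $3, $1, $3  regs=(0,14,7,14,9,8,11,9)

9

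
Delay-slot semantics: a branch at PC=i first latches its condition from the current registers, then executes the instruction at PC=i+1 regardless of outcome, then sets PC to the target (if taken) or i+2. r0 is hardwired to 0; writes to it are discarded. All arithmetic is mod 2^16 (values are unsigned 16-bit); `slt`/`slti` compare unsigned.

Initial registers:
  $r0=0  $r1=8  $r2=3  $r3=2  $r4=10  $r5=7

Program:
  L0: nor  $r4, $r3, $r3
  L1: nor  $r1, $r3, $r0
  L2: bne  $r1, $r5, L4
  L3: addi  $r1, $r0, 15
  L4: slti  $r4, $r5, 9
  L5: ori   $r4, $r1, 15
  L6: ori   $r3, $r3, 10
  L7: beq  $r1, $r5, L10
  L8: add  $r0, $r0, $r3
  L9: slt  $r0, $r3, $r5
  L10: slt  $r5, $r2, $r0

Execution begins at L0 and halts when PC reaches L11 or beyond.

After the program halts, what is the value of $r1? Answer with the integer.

15

  step pc=0: nor  $r4, $r3, $r3  regs=(0,8,3,2,65533,7)
  step pc=1: nor  $r1, $r3, $r0  regs=(0,65533,3,2,65533,7)
  step pc=2: bne  $r1, $r5, L4  cond=T  regs=(0,65533,3,2,65533,7)
  step pc=3: addi  $r1, $r0, 15  regs=(0,15,3,2,65533,7)
  step pc=4: slti  $r4, $r5, 9  regs=(0,15,3,2,1,7)
  step pc=5: ori   $r4, $r1, 15  regs=(0,15,3,2,15,7)
  step pc=6: ori   $r3, $r3, 10  regs=(0,15,3,10,15,7)
  step pc=7: beq  $r1, $r5, L10  cond=F  regs=(0,15,3,10,15,7)
  step pc=8: add  $r0, $r0, $r3  regs=(0,15,3,10,15,7)
  step pc=9: slt  $r0, $r3, $r5  regs=(0,15,3,10,15,7)
  step pc=10: slt  $r5, $r2, $r0  regs=(0,15,3,10,15,0)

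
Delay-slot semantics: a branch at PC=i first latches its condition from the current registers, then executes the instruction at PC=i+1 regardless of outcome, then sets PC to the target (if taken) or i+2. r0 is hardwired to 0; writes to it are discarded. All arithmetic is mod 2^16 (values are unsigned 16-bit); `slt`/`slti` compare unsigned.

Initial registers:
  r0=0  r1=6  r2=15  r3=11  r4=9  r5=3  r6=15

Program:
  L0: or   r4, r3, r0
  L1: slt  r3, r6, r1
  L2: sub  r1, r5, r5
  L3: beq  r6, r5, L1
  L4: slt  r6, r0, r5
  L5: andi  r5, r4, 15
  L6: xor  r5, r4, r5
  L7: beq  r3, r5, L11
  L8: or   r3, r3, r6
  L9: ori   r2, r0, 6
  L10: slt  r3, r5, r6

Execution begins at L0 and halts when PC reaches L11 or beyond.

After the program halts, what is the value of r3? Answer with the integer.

  step pc=0: or   r4, r3, r0  regs=(0,6,15,11,11,3,15)
  step pc=1: slt  r3, r6, r1  regs=(0,6,15,0,11,3,15)
  step pc=2: sub  r1, r5, r5  regs=(0,0,15,0,11,3,15)
  step pc=3: beq  r6, r5, L1  cond=F  regs=(0,0,15,0,11,3,15)
  step pc=4: slt  r6, r0, r5  regs=(0,0,15,0,11,3,1)
  step pc=5: andi  r5, r4, 15  regs=(0,0,15,0,11,11,1)
  step pc=6: xor  r5, r4, r5  regs=(0,0,15,0,11,0,1)
  step pc=7: beq  r3, r5, L11  cond=T  regs=(0,0,15,0,11,0,1)
  step pc=8: or   r3, r3, r6  regs=(0,0,15,1,11,0,1)

1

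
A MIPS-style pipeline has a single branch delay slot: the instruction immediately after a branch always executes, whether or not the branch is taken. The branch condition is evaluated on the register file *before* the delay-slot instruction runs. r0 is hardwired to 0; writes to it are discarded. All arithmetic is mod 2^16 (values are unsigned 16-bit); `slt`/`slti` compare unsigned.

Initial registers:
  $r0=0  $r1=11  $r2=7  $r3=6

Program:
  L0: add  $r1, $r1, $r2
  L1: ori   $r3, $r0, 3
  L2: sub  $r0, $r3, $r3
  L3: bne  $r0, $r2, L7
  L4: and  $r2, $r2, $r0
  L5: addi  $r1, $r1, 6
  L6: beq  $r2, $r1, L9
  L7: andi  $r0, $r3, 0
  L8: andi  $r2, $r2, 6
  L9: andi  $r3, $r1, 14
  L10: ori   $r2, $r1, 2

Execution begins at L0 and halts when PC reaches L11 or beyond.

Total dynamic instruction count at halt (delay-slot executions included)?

9

  step pc=0: add  $r1, $r1, $r2  regs=(0,18,7,6)
  step pc=1: ori   $r3, $r0, 3  regs=(0,18,7,3)
  step pc=2: sub  $r0, $r3, $r3  regs=(0,18,7,3)
  step pc=3: bne  $r0, $r2, L7  cond=T  regs=(0,18,7,3)
  step pc=4: and  $r2, $r2, $r0  regs=(0,18,0,3)
  step pc=7: andi  $r0, $r3, 0  regs=(0,18,0,3)
  step pc=8: andi  $r2, $r2, 6  regs=(0,18,0,3)
  step pc=9: andi  $r3, $r1, 14  regs=(0,18,0,2)
  step pc=10: ori   $r2, $r1, 2  regs=(0,18,18,2)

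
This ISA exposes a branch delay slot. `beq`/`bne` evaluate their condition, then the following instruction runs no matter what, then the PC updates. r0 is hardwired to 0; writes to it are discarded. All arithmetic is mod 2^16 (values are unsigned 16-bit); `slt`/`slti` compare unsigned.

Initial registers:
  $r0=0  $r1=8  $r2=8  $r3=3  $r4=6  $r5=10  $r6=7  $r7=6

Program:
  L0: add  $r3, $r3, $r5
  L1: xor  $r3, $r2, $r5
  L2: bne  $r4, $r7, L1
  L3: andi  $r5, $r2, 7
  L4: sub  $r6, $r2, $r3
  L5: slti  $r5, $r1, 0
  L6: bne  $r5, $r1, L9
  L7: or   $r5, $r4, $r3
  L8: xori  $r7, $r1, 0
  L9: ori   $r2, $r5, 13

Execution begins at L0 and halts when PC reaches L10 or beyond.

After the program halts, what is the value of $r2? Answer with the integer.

[0] add  $r3, $r3, $r5  →  {$r0:0, $r1:8, $r2:8, $r3:13, $r4:6, $r5:10, $r6:7, $r7:6}
[1] xor  $r3, $r2, $r5  →  {$r0:0, $r1:8, $r2:8, $r3:2, $r4:6, $r5:10, $r6:7, $r7:6}
[2] bne  $r4, $r7, L1  →  {$r0:0, $r1:8, $r2:8, $r3:2, $r4:6, $r5:10, $r6:7, $r7:6}  ⟨branch fallthrough⟩
[3] andi  $r5, $r2, 7  →  {$r0:0, $r1:8, $r2:8, $r3:2, $r4:6, $r5:0, $r6:7, $r7:6}
[4] sub  $r6, $r2, $r3  →  {$r0:0, $r1:8, $r2:8, $r3:2, $r4:6, $r5:0, $r6:6, $r7:6}
[5] slti  $r5, $r1, 0  →  {$r0:0, $r1:8, $r2:8, $r3:2, $r4:6, $r5:0, $r6:6, $r7:6}
[6] bne  $r5, $r1, L9  →  {$r0:0, $r1:8, $r2:8, $r3:2, $r4:6, $r5:0, $r6:6, $r7:6}  ⟨branch taken⟩
[7] or   $r5, $r4, $r3  →  {$r0:0, $r1:8, $r2:8, $r3:2, $r4:6, $r5:6, $r6:6, $r7:6}
[9] ori   $r2, $r5, 13  →  {$r0:0, $r1:8, $r2:15, $r3:2, $r4:6, $r5:6, $r6:6, $r7:6}

15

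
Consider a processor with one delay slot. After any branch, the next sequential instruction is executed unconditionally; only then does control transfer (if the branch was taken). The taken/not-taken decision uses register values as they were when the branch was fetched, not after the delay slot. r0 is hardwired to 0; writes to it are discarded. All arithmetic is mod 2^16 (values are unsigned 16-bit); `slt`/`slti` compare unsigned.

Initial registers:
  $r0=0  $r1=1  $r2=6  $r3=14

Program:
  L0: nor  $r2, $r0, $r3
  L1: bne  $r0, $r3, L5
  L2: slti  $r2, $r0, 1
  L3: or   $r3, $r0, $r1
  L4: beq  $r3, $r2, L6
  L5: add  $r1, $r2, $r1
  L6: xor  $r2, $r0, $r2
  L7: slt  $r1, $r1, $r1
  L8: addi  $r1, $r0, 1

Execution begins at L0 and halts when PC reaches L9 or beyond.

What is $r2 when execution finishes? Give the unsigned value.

[0] nor  $r2, $r0, $r3  →  {$r0:0, $r1:1, $r2:65521, $r3:14}
[1] bne  $r0, $r3, L5  →  {$r0:0, $r1:1, $r2:65521, $r3:14}  ⟨branch taken⟩
[2] slti  $r2, $r0, 1  →  {$r0:0, $r1:1, $r2:1, $r3:14}
[5] add  $r1, $r2, $r1  →  {$r0:0, $r1:2, $r2:1, $r3:14}
[6] xor  $r2, $r0, $r2  →  {$r0:0, $r1:2, $r2:1, $r3:14}
[7] slt  $r1, $r1, $r1  →  {$r0:0, $r1:0, $r2:1, $r3:14}
[8] addi  $r1, $r0, 1  →  {$r0:0, $r1:1, $r2:1, $r3:14}

1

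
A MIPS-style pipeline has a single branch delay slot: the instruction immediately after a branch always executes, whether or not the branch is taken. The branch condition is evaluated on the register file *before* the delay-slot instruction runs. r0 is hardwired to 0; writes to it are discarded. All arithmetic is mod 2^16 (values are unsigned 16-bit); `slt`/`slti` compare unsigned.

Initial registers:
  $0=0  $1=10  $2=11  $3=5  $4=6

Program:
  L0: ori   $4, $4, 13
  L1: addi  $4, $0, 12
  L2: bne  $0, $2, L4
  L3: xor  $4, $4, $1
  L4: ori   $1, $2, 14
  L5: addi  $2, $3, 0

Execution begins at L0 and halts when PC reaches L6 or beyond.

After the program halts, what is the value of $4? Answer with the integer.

6

#0 ori   $4, $4, 13 ; 0/10/11/5/15
#1 addi  $4, $0, 12 ; 0/10/11/5/12
#2 bne  $0, $2, L4 ; 0/10/11/5/12 ; →target
#3 xor  $4, $4, $1 ; 0/10/11/5/6
#4 ori   $1, $2, 14 ; 0/15/11/5/6
#5 addi  $2, $3, 0 ; 0/15/5/5/6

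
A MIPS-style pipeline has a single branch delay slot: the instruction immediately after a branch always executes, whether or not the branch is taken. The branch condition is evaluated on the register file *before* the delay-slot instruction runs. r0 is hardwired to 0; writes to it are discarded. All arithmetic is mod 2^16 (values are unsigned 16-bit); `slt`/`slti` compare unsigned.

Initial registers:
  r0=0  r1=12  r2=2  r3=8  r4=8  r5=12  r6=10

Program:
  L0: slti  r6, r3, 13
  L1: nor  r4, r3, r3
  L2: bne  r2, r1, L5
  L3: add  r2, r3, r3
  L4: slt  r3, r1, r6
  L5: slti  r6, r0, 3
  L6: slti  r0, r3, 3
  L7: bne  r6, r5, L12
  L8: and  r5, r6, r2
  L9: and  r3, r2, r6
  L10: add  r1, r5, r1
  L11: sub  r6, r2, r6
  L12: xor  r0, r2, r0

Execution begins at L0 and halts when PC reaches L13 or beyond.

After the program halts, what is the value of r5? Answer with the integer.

0

[0] slti  r6, r3, 13  →  {r0:0, r1:12, r2:2, r3:8, r4:8, r5:12, r6:1}
[1] nor  r4, r3, r3  →  {r0:0, r1:12, r2:2, r3:8, r4:65527, r5:12, r6:1}
[2] bne  r2, r1, L5  →  {r0:0, r1:12, r2:2, r3:8, r4:65527, r5:12, r6:1}  ⟨branch taken⟩
[3] add  r2, r3, r3  →  {r0:0, r1:12, r2:16, r3:8, r4:65527, r5:12, r6:1}
[5] slti  r6, r0, 3  →  {r0:0, r1:12, r2:16, r3:8, r4:65527, r5:12, r6:1}
[6] slti  r0, r3, 3  →  {r0:0, r1:12, r2:16, r3:8, r4:65527, r5:12, r6:1}
[7] bne  r6, r5, L12  →  {r0:0, r1:12, r2:16, r3:8, r4:65527, r5:12, r6:1}  ⟨branch taken⟩
[8] and  r5, r6, r2  →  {r0:0, r1:12, r2:16, r3:8, r4:65527, r5:0, r6:1}
[12] xor  r0, r2, r0  →  {r0:0, r1:12, r2:16, r3:8, r4:65527, r5:0, r6:1}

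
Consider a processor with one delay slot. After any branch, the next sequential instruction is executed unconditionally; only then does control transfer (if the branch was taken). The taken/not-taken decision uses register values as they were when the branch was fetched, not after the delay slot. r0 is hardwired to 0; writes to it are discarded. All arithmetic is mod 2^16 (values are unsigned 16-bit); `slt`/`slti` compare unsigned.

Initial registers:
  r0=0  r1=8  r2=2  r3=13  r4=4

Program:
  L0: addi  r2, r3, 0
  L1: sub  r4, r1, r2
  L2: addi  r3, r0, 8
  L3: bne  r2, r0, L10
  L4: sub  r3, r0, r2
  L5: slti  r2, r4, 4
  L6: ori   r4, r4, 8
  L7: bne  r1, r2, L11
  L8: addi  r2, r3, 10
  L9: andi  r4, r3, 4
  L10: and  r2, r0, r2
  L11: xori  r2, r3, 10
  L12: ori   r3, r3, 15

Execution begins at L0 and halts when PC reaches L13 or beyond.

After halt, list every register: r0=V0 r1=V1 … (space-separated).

PC=0  addi  r2, r3, 0        | r0=0 r1=8 r2=13 r3=13 r4=4
PC=1  sub  r4, r1, r2        | r0=0 r1=8 r2=13 r3=13 r4=65531
PC=2  addi  r3, r0, 8        | r0=0 r1=8 r2=13 r3=8 r4=65531
PC=3  bne  r2, r0, L10       | r0=0 r1=8 r2=13 r3=8 r4=65531  [TAKEN]
PC=4  sub  r3, r0, r2        | r0=0 r1=8 r2=13 r3=65523 r4=65531
PC=10 and  r2, r0, r2        | r0=0 r1=8 r2=0 r3=65523 r4=65531
PC=11 xori  r2, r3, 10       | r0=0 r1=8 r2=65529 r3=65523 r4=65531
PC=12 ori   r3, r3, 15       | r0=0 r1=8 r2=65529 r3=65535 r4=65531

r0=0 r1=8 r2=65529 r3=65535 r4=65531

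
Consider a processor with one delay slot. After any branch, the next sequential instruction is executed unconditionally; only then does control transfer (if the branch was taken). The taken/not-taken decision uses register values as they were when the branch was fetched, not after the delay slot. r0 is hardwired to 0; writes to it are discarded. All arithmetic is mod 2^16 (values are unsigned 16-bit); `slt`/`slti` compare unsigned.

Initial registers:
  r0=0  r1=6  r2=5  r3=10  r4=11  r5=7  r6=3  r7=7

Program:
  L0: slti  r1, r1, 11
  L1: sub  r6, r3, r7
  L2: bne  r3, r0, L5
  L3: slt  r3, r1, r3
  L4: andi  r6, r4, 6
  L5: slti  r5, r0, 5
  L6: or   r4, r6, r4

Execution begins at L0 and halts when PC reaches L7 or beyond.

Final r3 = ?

[0] slti  r1, r1, 11  →  {r0:0, r1:1, r2:5, r3:10, r4:11, r5:7, r6:3, r7:7}
[1] sub  r6, r3, r7  →  {r0:0, r1:1, r2:5, r3:10, r4:11, r5:7, r6:3, r7:7}
[2] bne  r3, r0, L5  →  {r0:0, r1:1, r2:5, r3:10, r4:11, r5:7, r6:3, r7:7}  ⟨branch taken⟩
[3] slt  r3, r1, r3  →  {r0:0, r1:1, r2:5, r3:1, r4:11, r5:7, r6:3, r7:7}
[5] slti  r5, r0, 5  →  {r0:0, r1:1, r2:5, r3:1, r4:11, r5:1, r6:3, r7:7}
[6] or   r4, r6, r4  →  {r0:0, r1:1, r2:5, r3:1, r4:11, r5:1, r6:3, r7:7}

1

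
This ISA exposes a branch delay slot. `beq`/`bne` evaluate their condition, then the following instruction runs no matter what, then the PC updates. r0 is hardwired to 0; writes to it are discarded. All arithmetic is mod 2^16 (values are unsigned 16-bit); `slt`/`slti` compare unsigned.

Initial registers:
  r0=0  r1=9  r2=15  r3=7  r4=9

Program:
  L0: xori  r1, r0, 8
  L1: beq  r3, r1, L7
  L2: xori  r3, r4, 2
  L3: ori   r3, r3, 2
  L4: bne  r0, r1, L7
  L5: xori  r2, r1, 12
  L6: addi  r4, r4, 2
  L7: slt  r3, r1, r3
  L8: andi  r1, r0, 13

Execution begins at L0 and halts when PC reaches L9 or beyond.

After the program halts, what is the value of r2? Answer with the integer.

[0] xori  r1, r0, 8  →  {r0:0, r1:8, r2:15, r3:7, r4:9}
[1] beq  r3, r1, L7  →  {r0:0, r1:8, r2:15, r3:7, r4:9}  ⟨branch fallthrough⟩
[2] xori  r3, r4, 2  →  {r0:0, r1:8, r2:15, r3:11, r4:9}
[3] ori   r3, r3, 2  →  {r0:0, r1:8, r2:15, r3:11, r4:9}
[4] bne  r0, r1, L7  →  {r0:0, r1:8, r2:15, r3:11, r4:9}  ⟨branch taken⟩
[5] xori  r2, r1, 12  →  {r0:0, r1:8, r2:4, r3:11, r4:9}
[7] slt  r3, r1, r3  →  {r0:0, r1:8, r2:4, r3:1, r4:9}
[8] andi  r1, r0, 13  →  {r0:0, r1:0, r2:4, r3:1, r4:9}

4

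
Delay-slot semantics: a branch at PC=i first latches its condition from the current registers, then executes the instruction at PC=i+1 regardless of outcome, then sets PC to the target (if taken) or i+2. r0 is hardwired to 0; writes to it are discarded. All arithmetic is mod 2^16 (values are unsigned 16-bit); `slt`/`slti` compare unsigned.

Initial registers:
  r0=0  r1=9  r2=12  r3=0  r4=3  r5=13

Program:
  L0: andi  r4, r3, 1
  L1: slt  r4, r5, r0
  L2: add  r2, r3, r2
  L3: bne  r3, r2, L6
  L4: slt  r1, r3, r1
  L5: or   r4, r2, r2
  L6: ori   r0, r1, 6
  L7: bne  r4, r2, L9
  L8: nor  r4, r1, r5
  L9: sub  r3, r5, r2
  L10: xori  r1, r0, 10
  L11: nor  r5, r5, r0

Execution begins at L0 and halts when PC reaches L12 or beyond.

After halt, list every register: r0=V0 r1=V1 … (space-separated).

r0=0 r1=10 r2=12 r3=1 r4=65522 r5=65522

[0] andi  r4, r3, 1  →  {r0:0, r1:9, r2:12, r3:0, r4:0, r5:13}
[1] slt  r4, r5, r0  →  {r0:0, r1:9, r2:12, r3:0, r4:0, r5:13}
[2] add  r2, r3, r2  →  {r0:0, r1:9, r2:12, r3:0, r4:0, r5:13}
[3] bne  r3, r2, L6  →  {r0:0, r1:9, r2:12, r3:0, r4:0, r5:13}  ⟨branch taken⟩
[4] slt  r1, r3, r1  →  {r0:0, r1:1, r2:12, r3:0, r4:0, r5:13}
[6] ori   r0, r1, 6  →  {r0:0, r1:1, r2:12, r3:0, r4:0, r5:13}
[7] bne  r4, r2, L9  →  {r0:0, r1:1, r2:12, r3:0, r4:0, r5:13}  ⟨branch taken⟩
[8] nor  r4, r1, r5  →  {r0:0, r1:1, r2:12, r3:0, r4:65522, r5:13}
[9] sub  r3, r5, r2  →  {r0:0, r1:1, r2:12, r3:1, r4:65522, r5:13}
[10] xori  r1, r0, 10  →  {r0:0, r1:10, r2:12, r3:1, r4:65522, r5:13}
[11] nor  r5, r5, r0  →  {r0:0, r1:10, r2:12, r3:1, r4:65522, r5:65522}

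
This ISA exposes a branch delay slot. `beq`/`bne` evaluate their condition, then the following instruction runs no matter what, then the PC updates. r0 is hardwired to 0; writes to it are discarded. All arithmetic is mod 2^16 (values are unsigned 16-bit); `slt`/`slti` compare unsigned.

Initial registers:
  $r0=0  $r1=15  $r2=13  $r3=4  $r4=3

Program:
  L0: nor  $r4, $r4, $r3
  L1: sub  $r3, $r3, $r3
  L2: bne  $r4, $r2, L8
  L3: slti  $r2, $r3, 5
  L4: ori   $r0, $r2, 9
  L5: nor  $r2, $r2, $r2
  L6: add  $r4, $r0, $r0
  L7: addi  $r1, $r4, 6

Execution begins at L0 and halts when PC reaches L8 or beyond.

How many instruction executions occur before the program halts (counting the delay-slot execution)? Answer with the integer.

[0] nor  $r4, $r4, $r3  →  {$r0:0, $r1:15, $r2:13, $r3:4, $r4:65528}
[1] sub  $r3, $r3, $r3  →  {$r0:0, $r1:15, $r2:13, $r3:0, $r4:65528}
[2] bne  $r4, $r2, L8  →  {$r0:0, $r1:15, $r2:13, $r3:0, $r4:65528}  ⟨branch taken⟩
[3] slti  $r2, $r3, 5  →  {$r0:0, $r1:15, $r2:1, $r3:0, $r4:65528}

4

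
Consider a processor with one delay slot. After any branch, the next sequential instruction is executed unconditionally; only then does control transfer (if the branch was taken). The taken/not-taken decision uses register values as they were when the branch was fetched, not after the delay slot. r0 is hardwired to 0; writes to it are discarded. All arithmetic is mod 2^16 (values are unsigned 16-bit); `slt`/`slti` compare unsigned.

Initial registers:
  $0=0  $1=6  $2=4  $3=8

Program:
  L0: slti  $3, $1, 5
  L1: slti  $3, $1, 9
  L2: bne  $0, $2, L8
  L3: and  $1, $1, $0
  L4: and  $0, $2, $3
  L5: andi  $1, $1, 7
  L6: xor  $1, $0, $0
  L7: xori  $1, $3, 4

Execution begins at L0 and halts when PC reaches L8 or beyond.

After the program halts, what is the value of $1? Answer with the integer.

0

  step pc=0: slti  $3, $1, 5  regs=(0,6,4,0)
  step pc=1: slti  $3, $1, 9  regs=(0,6,4,1)
  step pc=2: bne  $0, $2, L8  cond=T  regs=(0,6,4,1)
  step pc=3: and  $1, $1, $0  regs=(0,0,4,1)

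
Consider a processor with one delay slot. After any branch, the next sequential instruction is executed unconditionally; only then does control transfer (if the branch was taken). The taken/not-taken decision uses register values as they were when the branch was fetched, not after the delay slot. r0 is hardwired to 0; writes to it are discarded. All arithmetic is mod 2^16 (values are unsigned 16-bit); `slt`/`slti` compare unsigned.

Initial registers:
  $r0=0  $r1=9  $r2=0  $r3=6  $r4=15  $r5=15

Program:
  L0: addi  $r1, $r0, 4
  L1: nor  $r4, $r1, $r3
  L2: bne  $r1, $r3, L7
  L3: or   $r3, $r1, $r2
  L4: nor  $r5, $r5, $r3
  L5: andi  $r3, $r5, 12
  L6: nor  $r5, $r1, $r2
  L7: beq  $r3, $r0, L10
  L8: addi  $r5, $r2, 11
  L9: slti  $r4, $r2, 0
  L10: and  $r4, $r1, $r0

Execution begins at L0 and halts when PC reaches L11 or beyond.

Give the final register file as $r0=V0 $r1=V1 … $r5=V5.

PC=0  addi  $r1, $r0, 4      | $r0=0 $r1=4 $r2=0 $r3=6 $r4=15 $r5=15
PC=1  nor  $r4, $r1, $r3     | $r0=0 $r1=4 $r2=0 $r3=6 $r4=65529 $r5=15
PC=2  bne  $r1, $r3, L7      | $r0=0 $r1=4 $r2=0 $r3=6 $r4=65529 $r5=15  [TAKEN]
PC=3  or   $r3, $r1, $r2     | $r0=0 $r1=4 $r2=0 $r3=4 $r4=65529 $r5=15
PC=7  beq  $r3, $r0, L10     | $r0=0 $r1=4 $r2=0 $r3=4 $r4=65529 $r5=15  [not taken]
PC=8  addi  $r5, $r2, 11     | $r0=0 $r1=4 $r2=0 $r3=4 $r4=65529 $r5=11
PC=9  slti  $r4, $r2, 0      | $r0=0 $r1=4 $r2=0 $r3=4 $r4=0 $r5=11
PC=10 and  $r4, $r1, $r0     | $r0=0 $r1=4 $r2=0 $r3=4 $r4=0 $r5=11

$r0=0 $r1=4 $r2=0 $r3=4 $r4=0 $r5=11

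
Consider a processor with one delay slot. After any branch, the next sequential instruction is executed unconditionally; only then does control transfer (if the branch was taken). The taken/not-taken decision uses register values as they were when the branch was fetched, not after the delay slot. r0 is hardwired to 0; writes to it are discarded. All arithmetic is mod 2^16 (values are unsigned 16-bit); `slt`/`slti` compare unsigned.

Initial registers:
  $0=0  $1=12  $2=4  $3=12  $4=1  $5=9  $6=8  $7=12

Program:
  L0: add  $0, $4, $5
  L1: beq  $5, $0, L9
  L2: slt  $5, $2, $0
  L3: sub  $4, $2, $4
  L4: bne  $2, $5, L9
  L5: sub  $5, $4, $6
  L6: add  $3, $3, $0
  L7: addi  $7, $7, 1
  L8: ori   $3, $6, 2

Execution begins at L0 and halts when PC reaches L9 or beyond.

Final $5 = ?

  step pc=0: add  $0, $4, $5  regs=(0,12,4,12,1,9,8,12)
  step pc=1: beq  $5, $0, L9  cond=F  regs=(0,12,4,12,1,9,8,12)
  step pc=2: slt  $5, $2, $0  regs=(0,12,4,12,1,0,8,12)
  step pc=3: sub  $4, $2, $4  regs=(0,12,4,12,3,0,8,12)
  step pc=4: bne  $2, $5, L9  cond=T  regs=(0,12,4,12,3,0,8,12)
  step pc=5: sub  $5, $4, $6  regs=(0,12,4,12,3,65531,8,12)

65531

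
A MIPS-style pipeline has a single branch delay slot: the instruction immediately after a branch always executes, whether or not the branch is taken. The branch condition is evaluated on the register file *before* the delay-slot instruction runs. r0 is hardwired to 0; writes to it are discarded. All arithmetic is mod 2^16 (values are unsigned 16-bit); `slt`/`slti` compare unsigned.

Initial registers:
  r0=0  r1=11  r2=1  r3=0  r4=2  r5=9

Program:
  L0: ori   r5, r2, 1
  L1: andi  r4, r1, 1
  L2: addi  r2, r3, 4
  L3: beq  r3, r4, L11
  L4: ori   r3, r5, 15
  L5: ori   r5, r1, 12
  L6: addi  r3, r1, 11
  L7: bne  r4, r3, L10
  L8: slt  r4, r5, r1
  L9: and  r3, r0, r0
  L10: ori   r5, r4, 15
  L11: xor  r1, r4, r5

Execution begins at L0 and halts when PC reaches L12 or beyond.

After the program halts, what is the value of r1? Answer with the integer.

PC=0  ori   r5, r2, 1        | r0=0 r1=11 r2=1 r3=0 r4=2 r5=1
PC=1  andi  r4, r1, 1        | r0=0 r1=11 r2=1 r3=0 r4=1 r5=1
PC=2  addi  r2, r3, 4        | r0=0 r1=11 r2=4 r3=0 r4=1 r5=1
PC=3  beq  r3, r4, L11       | r0=0 r1=11 r2=4 r3=0 r4=1 r5=1  [not taken]
PC=4  ori   r3, r5, 15       | r0=0 r1=11 r2=4 r3=15 r4=1 r5=1
PC=5  ori   r5, r1, 12       | r0=0 r1=11 r2=4 r3=15 r4=1 r5=15
PC=6  addi  r3, r1, 11       | r0=0 r1=11 r2=4 r3=22 r4=1 r5=15
PC=7  bne  r4, r3, L10       | r0=0 r1=11 r2=4 r3=22 r4=1 r5=15  [TAKEN]
PC=8  slt  r4, r5, r1        | r0=0 r1=11 r2=4 r3=22 r4=0 r5=15
PC=10 ori   r5, r4, 15       | r0=0 r1=11 r2=4 r3=22 r4=0 r5=15
PC=11 xor  r1, r4, r5        | r0=0 r1=15 r2=4 r3=22 r4=0 r5=15

15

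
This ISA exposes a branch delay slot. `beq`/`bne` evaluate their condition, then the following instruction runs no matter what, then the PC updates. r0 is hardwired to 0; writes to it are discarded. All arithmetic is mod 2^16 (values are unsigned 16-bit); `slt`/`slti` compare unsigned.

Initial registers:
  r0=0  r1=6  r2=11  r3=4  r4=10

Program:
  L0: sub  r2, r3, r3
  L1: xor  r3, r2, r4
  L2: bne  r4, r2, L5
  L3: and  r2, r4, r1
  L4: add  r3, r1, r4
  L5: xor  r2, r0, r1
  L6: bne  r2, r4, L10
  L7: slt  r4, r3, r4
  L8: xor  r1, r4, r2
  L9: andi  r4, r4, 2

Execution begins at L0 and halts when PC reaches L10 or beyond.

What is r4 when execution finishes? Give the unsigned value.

#0 sub  r2, r3, r3 ; 0/6/0/4/10
#1 xor  r3, r2, r4 ; 0/6/0/10/10
#2 bne  r4, r2, L5 ; 0/6/0/10/10 ; →target
#3 and  r2, r4, r1 ; 0/6/2/10/10
#5 xor  r2, r0, r1 ; 0/6/6/10/10
#6 bne  r2, r4, L10 ; 0/6/6/10/10 ; →target
#7 slt  r4, r3, r4 ; 0/6/6/10/0

0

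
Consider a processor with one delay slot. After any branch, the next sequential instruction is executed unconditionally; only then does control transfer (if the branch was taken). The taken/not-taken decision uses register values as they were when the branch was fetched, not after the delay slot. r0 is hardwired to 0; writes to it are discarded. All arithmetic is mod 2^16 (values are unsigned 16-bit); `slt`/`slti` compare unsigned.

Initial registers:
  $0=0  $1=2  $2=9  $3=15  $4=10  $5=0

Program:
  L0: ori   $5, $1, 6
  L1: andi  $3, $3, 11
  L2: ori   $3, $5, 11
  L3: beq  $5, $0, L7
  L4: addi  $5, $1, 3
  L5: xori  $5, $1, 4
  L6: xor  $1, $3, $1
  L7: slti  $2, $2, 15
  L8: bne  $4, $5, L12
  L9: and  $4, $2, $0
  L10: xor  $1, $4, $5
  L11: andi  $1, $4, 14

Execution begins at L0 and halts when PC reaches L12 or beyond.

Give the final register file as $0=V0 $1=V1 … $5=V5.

  step pc=0: ori   $5, $1, 6  regs=(0,2,9,15,10,6)
  step pc=1: andi  $3, $3, 11  regs=(0,2,9,11,10,6)
  step pc=2: ori   $3, $5, 11  regs=(0,2,9,15,10,6)
  step pc=3: beq  $5, $0, L7  cond=F  regs=(0,2,9,15,10,6)
  step pc=4: addi  $5, $1, 3  regs=(0,2,9,15,10,5)
  step pc=5: xori  $5, $1, 4  regs=(0,2,9,15,10,6)
  step pc=6: xor  $1, $3, $1  regs=(0,13,9,15,10,6)
  step pc=7: slti  $2, $2, 15  regs=(0,13,1,15,10,6)
  step pc=8: bne  $4, $5, L12  cond=T  regs=(0,13,1,15,10,6)
  step pc=9: and  $4, $2, $0  regs=(0,13,1,15,0,6)

$0=0 $1=13 $2=1 $3=15 $4=0 $5=6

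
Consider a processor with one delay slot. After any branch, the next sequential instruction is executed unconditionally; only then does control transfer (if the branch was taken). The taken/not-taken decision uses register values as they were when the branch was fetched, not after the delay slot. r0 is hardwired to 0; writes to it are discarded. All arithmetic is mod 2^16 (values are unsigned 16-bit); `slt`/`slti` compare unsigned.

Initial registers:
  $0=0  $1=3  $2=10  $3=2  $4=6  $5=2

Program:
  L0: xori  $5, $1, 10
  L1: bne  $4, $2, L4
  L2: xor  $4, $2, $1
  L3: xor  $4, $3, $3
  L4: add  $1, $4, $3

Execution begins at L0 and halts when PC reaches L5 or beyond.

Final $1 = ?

11

PC=0  xori  $5, $1, 10       | $0=0 $1=3 $2=10 $3=2 $4=6 $5=9
PC=1  bne  $4, $2, L4        | $0=0 $1=3 $2=10 $3=2 $4=6 $5=9  [TAKEN]
PC=2  xor  $4, $2, $1        | $0=0 $1=3 $2=10 $3=2 $4=9 $5=9
PC=4  add  $1, $4, $3        | $0=0 $1=11 $2=10 $3=2 $4=9 $5=9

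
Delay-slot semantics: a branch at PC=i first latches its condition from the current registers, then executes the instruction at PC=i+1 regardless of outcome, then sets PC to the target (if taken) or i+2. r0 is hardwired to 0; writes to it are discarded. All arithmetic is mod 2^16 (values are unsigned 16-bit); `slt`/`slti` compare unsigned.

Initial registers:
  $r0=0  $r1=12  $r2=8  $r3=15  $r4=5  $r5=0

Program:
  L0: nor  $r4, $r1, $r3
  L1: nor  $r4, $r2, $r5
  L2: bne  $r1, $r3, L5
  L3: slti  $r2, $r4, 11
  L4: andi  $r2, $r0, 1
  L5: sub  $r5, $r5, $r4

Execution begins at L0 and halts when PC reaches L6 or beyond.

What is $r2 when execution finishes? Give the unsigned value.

  step pc=0: nor  $r4, $r1, $r3  regs=(0,12,8,15,65520,0)
  step pc=1: nor  $r4, $r2, $r5  regs=(0,12,8,15,65527,0)
  step pc=2: bne  $r1, $r3, L5  cond=T  regs=(0,12,8,15,65527,0)
  step pc=3: slti  $r2, $r4, 11  regs=(0,12,0,15,65527,0)
  step pc=5: sub  $r5, $r5, $r4  regs=(0,12,0,15,65527,9)

0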